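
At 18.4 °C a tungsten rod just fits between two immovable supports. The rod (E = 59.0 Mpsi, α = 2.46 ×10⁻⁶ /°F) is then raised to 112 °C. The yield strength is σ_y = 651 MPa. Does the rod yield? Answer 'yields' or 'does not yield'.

does not yield

E = 59.0 Mpsi = 406.8 GPa.
α = 2.46×10⁻⁶/°F × 9/5 = 4.43×10⁻⁶/K.
ΔT = 93.60 K. Constrained thermal stress σ = E·α·ΔT = 406.8×10³ MPa × 4.43×10⁻⁶ × 93.60 = 169 MPa (compressive).
Compare to σ_y = 651 MPa: σ < σ_y, so it does not yield.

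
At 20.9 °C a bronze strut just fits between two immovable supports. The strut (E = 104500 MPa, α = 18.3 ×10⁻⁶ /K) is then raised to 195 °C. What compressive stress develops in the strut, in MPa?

333 MPa

E = 104500 MPa = 104.5 GPa.
ΔT = 174.1 K. Constrained thermal stress σ = E·α·ΔT = 104.5×10³ MPa × 18.3×10⁻⁶ × 174.1 = 333 MPa (compressive).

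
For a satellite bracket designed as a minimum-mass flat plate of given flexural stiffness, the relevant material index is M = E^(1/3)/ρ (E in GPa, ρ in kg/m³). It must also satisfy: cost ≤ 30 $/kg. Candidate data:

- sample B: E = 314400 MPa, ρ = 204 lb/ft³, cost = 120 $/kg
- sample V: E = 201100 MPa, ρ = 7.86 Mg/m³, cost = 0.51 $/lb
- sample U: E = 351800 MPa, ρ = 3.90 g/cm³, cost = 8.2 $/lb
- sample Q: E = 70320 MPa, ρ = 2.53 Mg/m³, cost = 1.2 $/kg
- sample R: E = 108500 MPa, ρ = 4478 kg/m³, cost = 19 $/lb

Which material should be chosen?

sample U

Screen on constraints: cost ≤ 30 $/kg. Survivors: sample V, sample U, sample Q.
In SI units:
  sample V: E = 201.1 GPa, ρ = 7860 kg/m³
  sample U: E = 351.8 GPa, ρ = 3900 kg/m³
  sample Q: E = 70.32 GPa, ρ = 2530 kg/m³
  sample U: M = 1.81×10⁻³
  sample Q: M = 1.63×10⁻³
  sample V: M = 0.745×10⁻³
The maximum is for sample U.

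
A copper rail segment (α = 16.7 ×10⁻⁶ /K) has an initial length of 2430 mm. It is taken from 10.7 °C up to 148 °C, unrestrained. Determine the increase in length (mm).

ΔT = 148 − 10.7 = 137.3 K.
ΔL = α·L₀·ΔT = 16.7×10⁻⁶ × 2430 mm × 137.3 K = 5.57 mm.

5.57 mm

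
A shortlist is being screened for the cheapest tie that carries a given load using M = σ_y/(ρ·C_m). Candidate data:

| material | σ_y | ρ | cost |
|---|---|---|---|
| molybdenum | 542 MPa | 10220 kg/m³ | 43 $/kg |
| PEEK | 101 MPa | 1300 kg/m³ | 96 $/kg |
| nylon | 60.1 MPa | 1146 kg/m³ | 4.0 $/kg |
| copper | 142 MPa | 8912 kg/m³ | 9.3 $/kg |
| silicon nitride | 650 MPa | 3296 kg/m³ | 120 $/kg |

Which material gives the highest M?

nylon

Per-candidate index values:
  nylon: M = 13.1 kN·m per $
  copper: M = 1.71 kN·m per $
  silicon nitride: M = 1.64 kN·m per $
  molybdenum: M = 1.23 kN·m per $
  PEEK: M = 0.809 kN·m per $
The maximum is for nylon.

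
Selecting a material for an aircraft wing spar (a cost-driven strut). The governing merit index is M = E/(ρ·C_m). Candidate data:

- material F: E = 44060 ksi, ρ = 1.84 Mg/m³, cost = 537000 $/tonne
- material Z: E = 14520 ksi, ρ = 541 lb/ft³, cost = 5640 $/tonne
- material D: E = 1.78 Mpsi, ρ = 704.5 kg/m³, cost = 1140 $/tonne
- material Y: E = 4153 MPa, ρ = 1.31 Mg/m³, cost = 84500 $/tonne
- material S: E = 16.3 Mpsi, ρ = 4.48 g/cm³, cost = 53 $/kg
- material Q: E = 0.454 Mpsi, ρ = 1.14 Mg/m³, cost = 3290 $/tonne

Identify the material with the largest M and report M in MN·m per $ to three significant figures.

Normalizing units and computing the index:
  material F: E = 303.8 GPa, ρ = 1840 kg/m³, cost = 537.0 $/kg
  material Z: E = 100.1 GPa, ρ = 8666 kg/m³, cost = 5.640 $/kg
  material D: E = 12.27 GPa, ρ = 704.5 kg/m³, cost = 1.140 $/kg
  material Y: E = 4.153 GPa, ρ = 1310 kg/m³, cost = 84.50 $/kg
  material S: E = 112.4 GPa, ρ = 4480 kg/m³, cost = 53.00 $/kg
  material Q: E = 3.130 GPa, ρ = 1140 kg/m³, cost = 3.290 $/kg
  material D: M = 15.3 MN·m per $
  material Z: M = 2.05 MN·m per $
  material Q: M = 0.835 MN·m per $
  material S: M = 0.473 MN·m per $
  material F: M = 0.307 MN·m per $
  material Y: M = 0.0375 MN·m per $
Highest index: material D.

material D, M = 15.3 MN·m per $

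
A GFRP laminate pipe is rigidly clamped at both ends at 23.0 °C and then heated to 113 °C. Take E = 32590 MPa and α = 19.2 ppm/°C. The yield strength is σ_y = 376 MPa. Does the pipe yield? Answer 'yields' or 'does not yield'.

E = 32590 MPa = 32.59 GPa.
ΔT = 90.00 K. Constrained thermal stress σ = E·α·ΔT = 32.59×10³ MPa × 19.2×10⁻⁶ × 90.00 = 56.3 MPa (compressive).
Compare to σ_y = 376 MPa: σ < σ_y, so it does not yield.

does not yield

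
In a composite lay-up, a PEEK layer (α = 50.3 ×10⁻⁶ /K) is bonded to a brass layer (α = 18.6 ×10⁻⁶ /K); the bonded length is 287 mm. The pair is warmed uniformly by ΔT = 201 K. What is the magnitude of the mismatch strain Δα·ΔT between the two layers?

6.37×10⁻³

Δα = |50.3 − 18.6|×10⁻⁶/K = 31.7×10⁻⁶/K.
Mismatch strain = Δα·ΔT = 31.7×10⁻⁶ × 201.0 = 6.37×10⁻³.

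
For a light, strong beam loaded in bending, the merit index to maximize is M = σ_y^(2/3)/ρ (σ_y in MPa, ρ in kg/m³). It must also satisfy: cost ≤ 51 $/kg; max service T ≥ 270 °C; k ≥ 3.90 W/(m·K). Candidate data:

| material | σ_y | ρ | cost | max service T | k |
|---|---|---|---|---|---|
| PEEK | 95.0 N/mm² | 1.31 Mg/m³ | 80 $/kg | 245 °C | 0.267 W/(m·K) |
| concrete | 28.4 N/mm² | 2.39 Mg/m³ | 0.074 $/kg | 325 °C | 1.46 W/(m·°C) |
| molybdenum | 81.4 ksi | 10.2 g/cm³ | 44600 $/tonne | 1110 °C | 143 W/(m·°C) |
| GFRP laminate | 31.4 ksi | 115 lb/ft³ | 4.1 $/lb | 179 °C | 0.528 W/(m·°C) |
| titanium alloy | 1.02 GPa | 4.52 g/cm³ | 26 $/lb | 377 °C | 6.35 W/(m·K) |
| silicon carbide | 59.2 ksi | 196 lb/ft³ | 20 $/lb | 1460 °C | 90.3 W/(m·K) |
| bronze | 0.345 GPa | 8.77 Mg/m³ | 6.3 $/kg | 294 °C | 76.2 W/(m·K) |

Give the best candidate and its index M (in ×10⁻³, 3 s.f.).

silicon carbide, M = 17.5×10⁻³

Screen on constraints: cost ≤ 51 $/kg; max service T ≥ 270 °C; k ≥ 3.90 W/(m·K). Survivors: molybdenum, silicon carbide, bronze.
After converting to SI:
  molybdenum: σ_y = 561.2 MPa, ρ = 10200 kg/m³
  silicon carbide: σ_y = 408.2 MPa, ρ = 3140 kg/m³
  bronze: σ_y = 345.0 MPa, ρ = 8770 kg/m³
  silicon carbide: M = 17.5×10⁻³
  molybdenum: M = 6.67×10⁻³
  bronze: M = 5.61×10⁻³
Silicon carbide ranks first.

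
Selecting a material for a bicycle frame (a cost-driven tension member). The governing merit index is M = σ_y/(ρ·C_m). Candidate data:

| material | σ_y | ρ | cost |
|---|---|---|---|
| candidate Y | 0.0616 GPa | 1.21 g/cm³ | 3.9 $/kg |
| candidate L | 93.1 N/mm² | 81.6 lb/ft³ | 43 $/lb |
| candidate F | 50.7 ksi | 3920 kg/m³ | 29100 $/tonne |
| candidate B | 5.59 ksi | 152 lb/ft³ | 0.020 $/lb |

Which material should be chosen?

Convert each candidate to consistent units, then evaluate M:
  candidate Y: σ_y = 61.60 MPa, ρ = 1210 kg/m³, cost = 3.900 $/kg
  candidate L: σ_y = 93.10 MPa, ρ = 1307 kg/m³, cost = 94.80 $/kg
  candidate F: σ_y = 349.6 MPa, ρ = 3920 kg/m³, cost = 29.10 $/kg
  candidate B: σ_y = 38.54 MPa, ρ = 2435 kg/m³, cost = 0.04409 $/kg
  candidate B: M = 359 kN·m per $
  candidate Y: M = 13.1 kN·m per $
  candidate F: M = 3.06 kN·m per $
  candidate L: M = 0.751 kN·m per $
Candidate B has the largest M.

candidate B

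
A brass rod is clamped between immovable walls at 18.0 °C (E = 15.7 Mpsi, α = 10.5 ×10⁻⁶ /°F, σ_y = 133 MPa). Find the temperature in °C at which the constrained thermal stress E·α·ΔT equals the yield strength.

83.0 °C

E = 15.7 Mpsi = 108.2 GPa.
α = 10.5×10⁻⁶/°F × 9/5 = 18.9×10⁻⁶/K.
E·α·ΔT = 133.0 MPa ⇒ ΔT = 133.0 / (108.2×10³ × 18.9×10⁻⁶) = 65.01 K.
T = 18.0 + 65.01 = 83.01 °C.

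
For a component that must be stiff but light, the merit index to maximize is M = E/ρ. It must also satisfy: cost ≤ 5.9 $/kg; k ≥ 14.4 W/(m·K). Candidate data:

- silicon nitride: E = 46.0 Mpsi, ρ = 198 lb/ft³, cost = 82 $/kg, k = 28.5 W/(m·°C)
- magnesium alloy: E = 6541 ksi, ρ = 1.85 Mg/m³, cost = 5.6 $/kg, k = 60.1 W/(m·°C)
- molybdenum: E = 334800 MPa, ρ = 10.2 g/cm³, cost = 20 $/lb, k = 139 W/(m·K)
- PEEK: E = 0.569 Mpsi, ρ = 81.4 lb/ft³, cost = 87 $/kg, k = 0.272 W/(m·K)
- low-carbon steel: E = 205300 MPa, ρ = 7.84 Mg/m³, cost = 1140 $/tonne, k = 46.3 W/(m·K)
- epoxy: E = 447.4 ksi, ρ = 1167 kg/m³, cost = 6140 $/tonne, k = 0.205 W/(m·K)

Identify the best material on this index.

Screen on constraints: cost ≤ 5.9 $/kg; k ≥ 14.4 W/(m·K). Survivors: magnesium alloy, low-carbon steel.
After converting to SI:
  magnesium alloy: E = 45.10 GPa, ρ = 1850 kg/m³
  low-carbon steel: E = 205.3 GPa, ρ = 7840 kg/m³
  low-carbon steel: M = 26.2 MN·m/kg
  magnesium alloy: M = 24.4 MN·m/kg
Low-carbon steel ranks first.

low-carbon steel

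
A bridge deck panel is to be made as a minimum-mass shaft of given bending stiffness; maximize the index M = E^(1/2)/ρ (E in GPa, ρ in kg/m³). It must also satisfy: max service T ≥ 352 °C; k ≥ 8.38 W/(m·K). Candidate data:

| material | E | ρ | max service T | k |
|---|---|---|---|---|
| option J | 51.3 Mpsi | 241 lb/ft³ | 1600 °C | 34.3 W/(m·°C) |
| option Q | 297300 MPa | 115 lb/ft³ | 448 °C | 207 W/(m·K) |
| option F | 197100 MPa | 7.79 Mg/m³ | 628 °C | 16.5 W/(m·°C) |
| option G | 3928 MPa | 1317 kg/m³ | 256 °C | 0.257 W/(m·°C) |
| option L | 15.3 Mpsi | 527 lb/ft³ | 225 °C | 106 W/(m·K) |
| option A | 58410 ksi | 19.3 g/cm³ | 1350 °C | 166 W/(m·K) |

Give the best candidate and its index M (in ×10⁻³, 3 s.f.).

option Q, M = 9.36×10⁻³

Screen on constraints: max service T ≥ 352 °C; k ≥ 8.38 W/(m·K). Survivors: option J, option Q, option F, option A.
Normalizing units and computing the index:
  option J: E = 353.7 GPa, ρ = 3860 kg/m³
  option Q: E = 297.3 GPa, ρ = 1842 kg/m³
  option F: E = 197.1 GPa, ρ = 7790 kg/m³
  option A: E = 402.7 GPa, ρ = 19300 kg/m³
  option Q: M = 9.36×10⁻³
  option J: M = 4.87×10⁻³
  option F: M = 1.80×10⁻³
  option A: M = 1.04×10⁻³
Option Q ranks first.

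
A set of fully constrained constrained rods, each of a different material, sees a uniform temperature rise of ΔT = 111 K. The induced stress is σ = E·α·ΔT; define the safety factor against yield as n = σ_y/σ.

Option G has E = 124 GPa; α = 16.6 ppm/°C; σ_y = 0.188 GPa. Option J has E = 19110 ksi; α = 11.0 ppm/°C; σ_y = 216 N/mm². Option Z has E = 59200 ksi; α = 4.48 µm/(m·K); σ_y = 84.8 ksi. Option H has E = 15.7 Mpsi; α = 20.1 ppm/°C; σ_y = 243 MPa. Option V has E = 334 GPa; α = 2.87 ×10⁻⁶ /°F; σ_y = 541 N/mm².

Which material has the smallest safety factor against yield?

Converting E to GPa, α to ×10⁻⁶/K, σ_y to MPa, then σ and n for each:
  option G: E = 124.0, α = 16.6, σ_y = 188.0 → σ = 228 MPa, n = 0.823
  option J: E = 131.8, α = 11.0, σ_y = 216.0 → σ = 161 MPa, n = 1.34
  option Z: E = 408.2, α = 4.48, σ_y = 584.7 → σ = 203 MPa, n = 2.88
  option H: E = 108.2, α = 20.1, σ_y = 243.0 → σ = 242 MPa, n = 1.01
  option V: E = 334.0, α = 5.17, σ_y = 541.0 → σ = 192 MPa, n = 2.82
Smallest n: option G with n = 0.823.

option G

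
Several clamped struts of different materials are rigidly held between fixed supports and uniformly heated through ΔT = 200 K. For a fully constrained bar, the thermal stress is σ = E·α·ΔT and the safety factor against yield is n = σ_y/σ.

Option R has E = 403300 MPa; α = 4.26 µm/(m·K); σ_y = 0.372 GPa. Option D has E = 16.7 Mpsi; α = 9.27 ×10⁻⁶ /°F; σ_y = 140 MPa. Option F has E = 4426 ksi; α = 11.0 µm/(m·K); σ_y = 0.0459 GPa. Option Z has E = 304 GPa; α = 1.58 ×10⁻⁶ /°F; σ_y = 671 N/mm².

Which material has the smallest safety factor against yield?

option D

Per material, after unit conversion:
  option R: E = 403.3, α = 4.26, σ_y = 372.0 → σ = 344 MPa, n = 1.08
  option D: E = 115.1, α = 16.7, σ_y = 140.0 → σ = 384 MPa, n = 0.364
  option F: E = 30.52, α = 11.0, σ_y = 45.90 → σ = 67.1 MPa, n = 0.684
  option Z: E = 304.0, α = 2.84, σ_y = 671.0 → σ = 173 MPa, n = 3.88
The minimum is option D at n = 0.364.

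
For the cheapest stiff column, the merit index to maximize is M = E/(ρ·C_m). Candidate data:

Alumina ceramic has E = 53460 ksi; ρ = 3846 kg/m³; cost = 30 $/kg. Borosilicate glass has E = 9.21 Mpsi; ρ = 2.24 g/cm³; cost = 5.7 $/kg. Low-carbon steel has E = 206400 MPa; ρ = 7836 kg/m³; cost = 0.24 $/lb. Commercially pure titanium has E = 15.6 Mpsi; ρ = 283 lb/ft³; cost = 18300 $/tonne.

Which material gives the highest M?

low-carbon steel

In SI units:
  alumina ceramic: E = 368.6 GPa, ρ = 3846 kg/m³, cost = 30.00 $/kg
  borosilicate glass: E = 63.50 GPa, ρ = 2240 kg/m³, cost = 5.700 $/kg
  low-carbon steel: E = 206.4 GPa, ρ = 7836 kg/m³, cost = 0.5291 $/kg
  commercially pure titanium: E = 107.6 GPa, ρ = 4533 kg/m³, cost = 18.30 $/kg
  low-carbon steel: M = 49.8 MN·m per $
  borosilicate glass: M = 4.97 MN·m per $
  alumina ceramic: M = 3.19 MN·m per $
  commercially pure titanium: M = 1.30 MN·m per $
The maximum is for low-carbon steel.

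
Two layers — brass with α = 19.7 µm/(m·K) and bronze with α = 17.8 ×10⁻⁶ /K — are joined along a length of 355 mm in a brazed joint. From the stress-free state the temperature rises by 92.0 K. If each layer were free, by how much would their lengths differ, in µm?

62.1 µm

Δα = |19.7 − 17.8|×10⁻⁶/K = 1.90×10⁻⁶/K.
ΔL_mismatch = Δα·L·ΔT = 1.90×10⁻⁶ × 355.0 mm × 92.0 K = 62.1 µm.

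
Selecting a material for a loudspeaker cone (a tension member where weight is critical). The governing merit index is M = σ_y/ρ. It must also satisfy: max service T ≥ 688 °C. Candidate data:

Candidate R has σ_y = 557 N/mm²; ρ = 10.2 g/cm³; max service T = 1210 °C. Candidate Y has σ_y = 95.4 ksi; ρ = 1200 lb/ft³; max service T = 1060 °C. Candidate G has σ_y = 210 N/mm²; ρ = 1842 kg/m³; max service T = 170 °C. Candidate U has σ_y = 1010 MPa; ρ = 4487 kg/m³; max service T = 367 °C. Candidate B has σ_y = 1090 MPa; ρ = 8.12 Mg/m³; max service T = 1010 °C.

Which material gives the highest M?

Screen on constraints: max service T ≥ 688 °C. Survivors: candidate R, candidate Y, candidate B.
Putting every candidate on a common basis:
  candidate R: σ_y = 557.0 MPa, ρ = 10200 kg/m³
  candidate Y: σ_y = 657.8 MPa, ρ = 19220 kg/m³
  candidate B: σ_y = 1090 MPa, ρ = 8120 kg/m³
  candidate B: M = 134 kN·m/kg
  candidate R: M = 54.6 kN·m/kg
  candidate Y: M = 34.2 kN·m/kg
Candidate B has the largest M.

candidate B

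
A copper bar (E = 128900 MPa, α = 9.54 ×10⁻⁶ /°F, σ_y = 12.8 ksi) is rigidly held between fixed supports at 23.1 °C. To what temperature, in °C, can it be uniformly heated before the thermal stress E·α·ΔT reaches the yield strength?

63.0 °C

E = 128900 MPa = 128.9 GPa.
α = 9.54×10⁻⁶/°F × 9/5 = 17.2×10⁻⁶/K.
σ_y = 12.8 ksi = 88.25 MPa.
E·α·ΔT = 88.25 MPa ⇒ ΔT = 88.25 / (128.9×10³ × 17.2×10⁻⁶) = 39.87 K.
T = 23.1 + 39.87 = 62.97 °C.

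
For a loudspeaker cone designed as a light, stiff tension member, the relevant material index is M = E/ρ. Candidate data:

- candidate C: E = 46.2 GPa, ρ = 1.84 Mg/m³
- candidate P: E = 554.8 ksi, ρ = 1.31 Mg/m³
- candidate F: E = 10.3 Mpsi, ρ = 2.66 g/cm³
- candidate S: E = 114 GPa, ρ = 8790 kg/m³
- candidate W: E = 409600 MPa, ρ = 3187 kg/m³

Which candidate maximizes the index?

Putting every candidate on a common basis:
  candidate C: E = 46.20 GPa, ρ = 1840 kg/m³
  candidate P: E = 3.825 GPa, ρ = 1310 kg/m³
  candidate F: E = 71.02 GPa, ρ = 2660 kg/m³
  candidate S: E = 114.0 GPa, ρ = 8790 kg/m³
  candidate W: E = 409.6 GPa, ρ = 3187 kg/m³
  candidate W: M = 129 MN·m/kg
  candidate F: M = 26.7 MN·m/kg
  candidate C: M = 25.1 MN·m/kg
  candidate S: M = 13.0 MN·m/kg
  candidate P: M = 2.92 MN·m/kg
Candidate W has the largest M.

candidate W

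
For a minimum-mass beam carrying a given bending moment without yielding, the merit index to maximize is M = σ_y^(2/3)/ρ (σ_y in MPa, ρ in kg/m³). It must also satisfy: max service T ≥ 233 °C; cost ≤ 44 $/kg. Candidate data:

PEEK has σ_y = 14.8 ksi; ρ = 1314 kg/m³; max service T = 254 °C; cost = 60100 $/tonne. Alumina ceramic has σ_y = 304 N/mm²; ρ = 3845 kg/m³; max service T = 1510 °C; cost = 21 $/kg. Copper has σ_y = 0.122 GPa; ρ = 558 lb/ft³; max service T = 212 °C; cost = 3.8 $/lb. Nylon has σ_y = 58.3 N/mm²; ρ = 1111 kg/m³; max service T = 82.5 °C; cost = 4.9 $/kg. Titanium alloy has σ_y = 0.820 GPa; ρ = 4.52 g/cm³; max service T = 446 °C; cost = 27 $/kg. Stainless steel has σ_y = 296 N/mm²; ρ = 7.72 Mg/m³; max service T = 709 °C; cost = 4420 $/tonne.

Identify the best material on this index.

titanium alloy

Screen on constraints: max service T ≥ 233 °C; cost ≤ 44 $/kg. Survivors: alumina ceramic, titanium alloy, stainless steel.
Normalizing units and computing the index:
  alumina ceramic: σ_y = 304.0 MPa, ρ = 3845 kg/m³
  titanium alloy: σ_y = 820.0 MPa, ρ = 4520 kg/m³
  stainless steel: σ_y = 296.0 MPa, ρ = 7720 kg/m³
  titanium alloy: M = 19.4×10⁻³
  alumina ceramic: M = 11.8×10⁻³
  stainless steel: M = 5.75×10⁻³
The maximum is for titanium alloy.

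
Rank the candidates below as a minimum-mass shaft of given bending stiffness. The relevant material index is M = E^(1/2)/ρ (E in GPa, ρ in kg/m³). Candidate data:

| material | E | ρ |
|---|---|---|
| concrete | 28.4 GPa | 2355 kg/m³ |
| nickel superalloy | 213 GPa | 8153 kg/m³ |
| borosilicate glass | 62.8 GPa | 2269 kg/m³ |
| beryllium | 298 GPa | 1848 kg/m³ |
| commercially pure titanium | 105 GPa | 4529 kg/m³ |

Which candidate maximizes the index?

Per-candidate index values:
  beryllium: M = 9.34×10⁻³
  borosilicate glass: M = 3.49×10⁻³
  concrete: M = 2.26×10⁻³
  commercially pure titanium: M = 2.26×10⁻³
  nickel superalloy: M = 1.79×10⁻³
Highest index: beryllium.

beryllium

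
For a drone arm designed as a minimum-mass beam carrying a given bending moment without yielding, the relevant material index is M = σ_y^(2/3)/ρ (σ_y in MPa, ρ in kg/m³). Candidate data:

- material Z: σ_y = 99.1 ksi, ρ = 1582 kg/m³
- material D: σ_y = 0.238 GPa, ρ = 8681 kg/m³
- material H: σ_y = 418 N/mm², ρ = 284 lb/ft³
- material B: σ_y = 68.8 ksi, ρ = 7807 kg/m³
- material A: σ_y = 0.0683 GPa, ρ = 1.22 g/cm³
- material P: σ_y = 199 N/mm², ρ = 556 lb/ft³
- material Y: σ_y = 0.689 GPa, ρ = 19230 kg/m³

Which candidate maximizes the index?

Putting every candidate on a common basis:
  material Z: σ_y = 683.3 MPa, ρ = 1582 kg/m³
  material D: σ_y = 238.0 MPa, ρ = 8681 kg/m³
  material H: σ_y = 418.0 MPa, ρ = 4549 kg/m³
  material B: σ_y = 474.4 MPa, ρ = 7807 kg/m³
  material A: σ_y = 68.30 MPa, ρ = 1220 kg/m³
  material P: σ_y = 199.0 MPa, ρ = 8906 kg/m³
  material Y: σ_y = 689.0 MPa, ρ = 19230 kg/m³
  material Z: M = 49.0×10⁻³
  material A: M = 13.7×10⁻³
  material H: M = 12.3×10⁻³
  material B: M = 7.79×10⁻³
  material D: M = 4.42×10⁻³
  material Y: M = 4.06×10⁻³
  material P: M = 3.83×10⁻³
Material Z has the largest M.

material Z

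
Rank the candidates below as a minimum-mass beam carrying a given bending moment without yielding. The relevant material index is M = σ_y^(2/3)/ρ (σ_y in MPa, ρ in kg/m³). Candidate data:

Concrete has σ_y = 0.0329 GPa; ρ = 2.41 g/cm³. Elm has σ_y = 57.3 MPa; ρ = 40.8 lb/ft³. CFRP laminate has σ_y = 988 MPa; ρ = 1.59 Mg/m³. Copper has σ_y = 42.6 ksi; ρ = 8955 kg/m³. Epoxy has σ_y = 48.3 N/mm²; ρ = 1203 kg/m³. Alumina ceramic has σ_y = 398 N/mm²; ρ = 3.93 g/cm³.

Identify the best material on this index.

CFRP laminate

Normalizing units and computing the index:
  concrete: σ_y = 32.90 MPa, ρ = 2410 kg/m³
  elm: σ_y = 57.30 MPa, ρ = 653.6 kg/m³
  CFRP laminate: σ_y = 988.0 MPa, ρ = 1590 kg/m³
  copper: σ_y = 293.7 MPa, ρ = 8955 kg/m³
  epoxy: σ_y = 48.30 MPa, ρ = 1203 kg/m³
  alumina ceramic: σ_y = 398.0 MPa, ρ = 3930 kg/m³
  CFRP laminate: M = 62.4×10⁻³
  elm: M = 22.7×10⁻³
  alumina ceramic: M = 13.8×10⁻³
  epoxy: M = 11.0×10⁻³
  copper: M = 4.93×10⁻³
  concrete: M = 4.26×10⁻³
CFRP laminate ranks first.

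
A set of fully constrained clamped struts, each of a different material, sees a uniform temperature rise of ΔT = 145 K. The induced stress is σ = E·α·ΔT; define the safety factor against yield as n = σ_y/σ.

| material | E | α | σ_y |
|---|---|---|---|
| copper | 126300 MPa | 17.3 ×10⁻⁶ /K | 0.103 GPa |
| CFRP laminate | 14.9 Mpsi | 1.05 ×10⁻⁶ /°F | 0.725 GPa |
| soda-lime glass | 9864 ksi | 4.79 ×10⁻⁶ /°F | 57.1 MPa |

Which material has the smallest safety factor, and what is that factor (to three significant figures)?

Per material, after unit conversion:
  copper: E = 126.3, α = 17.3, σ_y = 103.0 → σ = 317 MPa, n = 0.325
  CFRP laminate: E = 102.7, α = 1.89, σ_y = 725.0 → σ = 28.2 MPa, n = 25.8
  soda-lime glass: E = 68.01, α = 8.62, σ_y = 57.10 → σ = 85.0 MPa, n = 0.672
Smallest n: copper with n = 0.325.

copper, n = 0.325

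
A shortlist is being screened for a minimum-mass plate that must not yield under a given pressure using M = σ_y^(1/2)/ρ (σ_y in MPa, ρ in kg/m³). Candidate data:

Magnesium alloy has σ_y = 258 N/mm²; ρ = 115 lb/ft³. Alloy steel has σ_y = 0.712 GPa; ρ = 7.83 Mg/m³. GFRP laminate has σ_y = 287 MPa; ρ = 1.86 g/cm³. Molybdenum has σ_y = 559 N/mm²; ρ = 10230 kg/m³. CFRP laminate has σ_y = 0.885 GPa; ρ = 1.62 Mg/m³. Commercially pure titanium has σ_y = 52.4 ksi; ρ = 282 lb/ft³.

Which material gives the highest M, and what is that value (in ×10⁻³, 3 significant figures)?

After converting to SI:
  magnesium alloy: σ_y = 258.0 MPa, ρ = 1842 kg/m³
  alloy steel: σ_y = 712.0 MPa, ρ = 7830 kg/m³
  GFRP laminate: σ_y = 287.0 MPa, ρ = 1860 kg/m³
  molybdenum: σ_y = 559.0 MPa, ρ = 10230 kg/m³
  CFRP laminate: σ_y = 885.0 MPa, ρ = 1620 kg/m³
  commercially pure titanium: σ_y = 361.3 MPa, ρ = 4517 kg/m³
  CFRP laminate: M = 18.4×10⁻³
  GFRP laminate: M = 9.11×10⁻³
  magnesium alloy: M = 8.72×10⁻³
  commercially pure titanium: M = 4.21×10⁻³
  alloy steel: M = 3.41×10⁻³
  molybdenum: M = 2.31×10⁻³
CFRP laminate ranks first.

CFRP laminate, M = 18.4×10⁻³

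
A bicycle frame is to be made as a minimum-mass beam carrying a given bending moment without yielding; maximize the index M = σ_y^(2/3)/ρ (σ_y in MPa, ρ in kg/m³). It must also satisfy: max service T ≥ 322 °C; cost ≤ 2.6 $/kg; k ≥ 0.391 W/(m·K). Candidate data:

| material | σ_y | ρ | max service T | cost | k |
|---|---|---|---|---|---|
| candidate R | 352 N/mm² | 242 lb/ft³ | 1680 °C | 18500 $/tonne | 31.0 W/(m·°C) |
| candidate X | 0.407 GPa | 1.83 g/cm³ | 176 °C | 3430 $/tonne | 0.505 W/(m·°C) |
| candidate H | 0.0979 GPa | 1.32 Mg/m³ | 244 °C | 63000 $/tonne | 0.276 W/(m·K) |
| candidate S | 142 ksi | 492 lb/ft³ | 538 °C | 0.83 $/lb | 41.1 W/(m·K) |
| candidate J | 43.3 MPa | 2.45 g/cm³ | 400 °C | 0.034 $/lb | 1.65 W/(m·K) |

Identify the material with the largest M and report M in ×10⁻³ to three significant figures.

Screen on constraints: max service T ≥ 322 °C; cost ≤ 2.6 $/kg; k ≥ 0.391 W/(m·K). Survivors: candidate S, candidate J.
Normalizing units and computing the index:
  candidate S: σ_y = 979.1 MPa, ρ = 7881 kg/m³
  candidate J: σ_y = 43.30 MPa, ρ = 2450 kg/m³
  candidate S: M = 12.5×10⁻³
  candidate J: M = 5.03×10⁻³
Highest index: candidate S.

candidate S, M = 12.5×10⁻³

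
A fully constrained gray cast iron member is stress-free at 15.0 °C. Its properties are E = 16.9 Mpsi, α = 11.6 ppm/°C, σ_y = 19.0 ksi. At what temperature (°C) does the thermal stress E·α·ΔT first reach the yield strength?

E = 16.9 Mpsi = 116.5 GPa.
σ_y = 19.0 ksi = 131.0 MPa.
E·α·ΔT = 131.0 MPa ⇒ ΔT = 131.0 / (116.5×10³ × 11.6×10⁻⁶) = 96.92 K.
T = 15.0 + 96.92 = 111.9 °C.

112 °C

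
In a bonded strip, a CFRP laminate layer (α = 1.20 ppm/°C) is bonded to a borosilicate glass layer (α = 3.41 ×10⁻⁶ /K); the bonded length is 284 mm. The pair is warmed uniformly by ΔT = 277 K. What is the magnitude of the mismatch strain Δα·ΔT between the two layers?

Δα = |1.20 − 3.41|×10⁻⁶/K = 2.21×10⁻⁶/K.
Mismatch strain = Δα·ΔT = 2.21×10⁻⁶ × 277.0 = 6.12×10⁻⁴.

6.12×10⁻⁴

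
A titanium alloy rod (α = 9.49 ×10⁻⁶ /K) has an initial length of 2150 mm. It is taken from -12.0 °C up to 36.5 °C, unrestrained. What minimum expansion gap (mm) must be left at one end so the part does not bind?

0.990 mm

ΔT = 36.5 − (-12.0) = 48.50 K.
ΔL = α·L₀·ΔT = 9.49×10⁻⁶ × 2150 mm × 48.50 K = 0.990 mm.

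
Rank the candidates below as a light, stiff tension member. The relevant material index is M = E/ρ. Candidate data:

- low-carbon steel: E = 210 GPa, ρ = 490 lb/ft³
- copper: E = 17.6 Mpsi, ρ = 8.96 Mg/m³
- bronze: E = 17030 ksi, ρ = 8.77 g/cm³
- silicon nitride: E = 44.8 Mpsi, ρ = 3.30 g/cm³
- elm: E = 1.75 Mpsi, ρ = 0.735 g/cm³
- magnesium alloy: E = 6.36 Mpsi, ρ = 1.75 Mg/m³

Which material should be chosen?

Convert each candidate to consistent units, then evaluate M:
  low-carbon steel: E = 210.0 GPa, ρ = 7849 kg/m³
  copper: E = 121.3 GPa, ρ = 8960 kg/m³
  bronze: E = 117.4 GPa, ρ = 8770 kg/m³
  silicon nitride: E = 308.9 GPa, ρ = 3300 kg/m³
  elm: E = 12.07 GPa, ρ = 735.0 kg/m³
  magnesium alloy: E = 43.85 GPa, ρ = 1750 kg/m³
  silicon nitride: M = 93.6 MN·m/kg
  low-carbon steel: M = 26.8 MN·m/kg
  magnesium alloy: M = 25.1 MN·m/kg
  elm: M = 16.4 MN·m/kg
  copper: M = 13.5 MN·m/kg
  bronze: M = 13.4 MN·m/kg
Silicon nitride ranks first.

silicon nitride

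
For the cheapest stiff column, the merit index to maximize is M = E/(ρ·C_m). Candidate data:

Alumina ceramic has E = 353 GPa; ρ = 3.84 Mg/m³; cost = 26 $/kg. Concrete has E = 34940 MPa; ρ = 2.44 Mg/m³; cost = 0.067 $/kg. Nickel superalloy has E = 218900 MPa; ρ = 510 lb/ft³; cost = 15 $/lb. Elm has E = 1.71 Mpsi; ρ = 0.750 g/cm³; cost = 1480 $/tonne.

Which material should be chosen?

concrete

Normalizing units and computing the index:
  alumina ceramic: E = 353.0 GPa, ρ = 3840 kg/m³, cost = 26.00 $/kg
  concrete: E = 34.94 GPa, ρ = 2440 kg/m³, cost = 0.06700 $/kg
  nickel superalloy: E = 218.9 GPa, ρ = 8169 kg/m³, cost = 33.07 $/kg
  elm: E = 11.79 GPa, ρ = 750.0 kg/m³, cost = 1.480 $/kg
  concrete: M = 214 MN·m per $
  elm: M = 10.6 MN·m per $
  alumina ceramic: M = 3.54 MN·m per $
  nickel superalloy: M = 0.810 MN·m per $
The maximum is for concrete.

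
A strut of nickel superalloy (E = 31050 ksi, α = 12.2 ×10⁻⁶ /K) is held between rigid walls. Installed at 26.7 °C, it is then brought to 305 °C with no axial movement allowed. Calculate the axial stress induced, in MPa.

E = 31050 ksi = 214.1 GPa.
ΔT = 278.3 K. Constrained thermal stress σ = E·α·ΔT = 214.1×10³ MPa × 12.2×10⁻⁶ × 278.3 = 727 MPa (compressive).

727 MPa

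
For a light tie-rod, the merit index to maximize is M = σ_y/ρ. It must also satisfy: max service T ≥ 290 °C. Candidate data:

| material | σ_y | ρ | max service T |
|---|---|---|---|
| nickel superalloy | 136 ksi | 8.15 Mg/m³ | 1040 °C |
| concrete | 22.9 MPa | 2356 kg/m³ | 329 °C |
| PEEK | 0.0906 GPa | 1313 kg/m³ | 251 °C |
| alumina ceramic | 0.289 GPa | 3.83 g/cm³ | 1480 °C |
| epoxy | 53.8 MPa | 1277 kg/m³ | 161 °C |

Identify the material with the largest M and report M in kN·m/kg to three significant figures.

nickel superalloy, M = 115 kN·m/kg

Screen on constraints: max service T ≥ 290 °C. Survivors: nickel superalloy, concrete, alumina ceramic.
In SI units:
  nickel superalloy: σ_y = 937.7 MPa, ρ = 8150 kg/m³
  concrete: σ_y = 22.90 MPa, ρ = 2356 kg/m³
  alumina ceramic: σ_y = 289.0 MPa, ρ = 3830 kg/m³
  nickel superalloy: M = 115 kN·m/kg
  alumina ceramic: M = 75.5 kN·m/kg
  concrete: M = 9.72 kN·m/kg
The maximum is for nickel superalloy.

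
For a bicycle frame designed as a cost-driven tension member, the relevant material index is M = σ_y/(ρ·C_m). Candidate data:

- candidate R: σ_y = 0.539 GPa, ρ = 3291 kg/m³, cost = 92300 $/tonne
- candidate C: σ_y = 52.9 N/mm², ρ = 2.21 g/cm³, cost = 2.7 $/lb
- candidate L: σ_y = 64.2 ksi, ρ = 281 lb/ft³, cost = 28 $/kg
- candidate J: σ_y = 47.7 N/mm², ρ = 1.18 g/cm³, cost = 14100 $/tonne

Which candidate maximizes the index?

candidate C

Putting every candidate on a common basis:
  candidate R: σ_y = 539.0 MPa, ρ = 3291 kg/m³, cost = 92.30 $/kg
  candidate C: σ_y = 52.90 MPa, ρ = 2210 kg/m³, cost = 5.952 $/kg
  candidate L: σ_y = 442.6 MPa, ρ = 4501 kg/m³, cost = 28.00 $/kg
  candidate J: σ_y = 47.70 MPa, ρ = 1180 kg/m³, cost = 14.10 $/kg
  candidate C: M = 4.02 kN·m per $
  candidate L: M = 3.51 kN·m per $
  candidate J: M = 2.87 kN·m per $
  candidate R: M = 1.77 kN·m per $
Candidate C has the largest M.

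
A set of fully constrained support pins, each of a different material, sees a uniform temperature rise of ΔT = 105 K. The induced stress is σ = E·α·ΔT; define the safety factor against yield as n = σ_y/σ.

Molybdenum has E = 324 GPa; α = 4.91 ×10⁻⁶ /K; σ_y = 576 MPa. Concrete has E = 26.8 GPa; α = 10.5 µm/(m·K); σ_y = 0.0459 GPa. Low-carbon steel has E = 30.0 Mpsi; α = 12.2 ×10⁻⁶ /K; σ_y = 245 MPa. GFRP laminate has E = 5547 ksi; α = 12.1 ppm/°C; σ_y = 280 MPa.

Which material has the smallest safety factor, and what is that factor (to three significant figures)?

low-carbon steel, n = 0.925

In consistent units (E in GPa, α in ×10⁻⁶/K, σ_y in MPa):
  molybdenum: E = 324.0, α = 4.91, σ_y = 576.0 → σ = 167 MPa, n = 3.45
  concrete: E = 26.80, α = 10.5, σ_y = 45.90 → σ = 29.5 MPa, n = 1.55
  low-carbon steel: E = 206.8, α = 12.2, σ_y = 245.0 → σ = 265 MPa, n = 0.925
  GFRP laminate: E = 38.25, α = 12.1, σ_y = 280.0 → σ = 48.6 MPa, n = 5.76
The minimum is low-carbon steel at n = 0.925.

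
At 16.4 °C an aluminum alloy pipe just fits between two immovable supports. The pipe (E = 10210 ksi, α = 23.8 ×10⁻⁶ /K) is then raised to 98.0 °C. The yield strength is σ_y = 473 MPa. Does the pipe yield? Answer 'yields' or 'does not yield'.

does not yield

E = 10210 ksi = 70.40 GPa.
ΔT = 81.60 K. Constrained thermal stress σ = E·α·ΔT = 70.40×10³ MPa × 23.8×10⁻⁶ × 81.60 = 137 MPa (compressive).
Compare to σ_y = 473 MPa: σ < σ_y, so it does not yield.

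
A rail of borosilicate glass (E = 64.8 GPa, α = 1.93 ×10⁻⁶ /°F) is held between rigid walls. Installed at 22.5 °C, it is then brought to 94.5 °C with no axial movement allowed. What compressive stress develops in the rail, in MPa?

α = 1.93×10⁻⁶/°F × 9/5 = 3.47×10⁻⁶/K.
ΔT = 72.00 K. Constrained thermal stress σ = E·α·ΔT = 64.80×10³ MPa × 3.47×10⁻⁶ × 72.00 = 16.2 MPa (compressive).

16.2 MPa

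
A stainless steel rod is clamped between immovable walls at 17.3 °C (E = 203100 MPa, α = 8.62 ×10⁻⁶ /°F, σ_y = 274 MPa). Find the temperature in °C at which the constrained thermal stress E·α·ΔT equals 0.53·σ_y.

E = 203100 MPa = 203.1 GPa.
α = 8.62×10⁻⁶/°F × 9/5 = 15.5×10⁻⁶/K.
E·α·ΔT = 145.2 MPa ⇒ ΔT = 145.2 / (203.1×10³ × 15.5×10⁻⁶) = 46.08 K.
T = 17.3 + 46.08 = 63.38 °C.

63.4 °C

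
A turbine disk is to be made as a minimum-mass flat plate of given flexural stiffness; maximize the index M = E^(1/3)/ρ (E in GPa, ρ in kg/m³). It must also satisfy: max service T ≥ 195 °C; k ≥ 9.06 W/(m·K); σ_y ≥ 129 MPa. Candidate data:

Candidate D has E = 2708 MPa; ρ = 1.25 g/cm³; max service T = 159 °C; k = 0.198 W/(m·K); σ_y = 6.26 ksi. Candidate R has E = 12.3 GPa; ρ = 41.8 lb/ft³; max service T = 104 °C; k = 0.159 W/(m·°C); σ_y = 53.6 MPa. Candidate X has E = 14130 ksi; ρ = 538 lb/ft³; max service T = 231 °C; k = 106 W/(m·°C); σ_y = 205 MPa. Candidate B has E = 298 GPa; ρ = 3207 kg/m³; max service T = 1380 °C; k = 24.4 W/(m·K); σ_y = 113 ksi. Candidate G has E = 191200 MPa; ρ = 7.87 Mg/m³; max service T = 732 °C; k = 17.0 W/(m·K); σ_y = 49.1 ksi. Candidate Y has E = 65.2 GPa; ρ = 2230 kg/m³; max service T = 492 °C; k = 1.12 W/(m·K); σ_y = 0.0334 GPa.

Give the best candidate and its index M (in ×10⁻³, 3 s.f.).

Screen on constraints: max service T ≥ 195 °C; k ≥ 9.06 W/(m·K); σ_y ≥ 129 MPa. Survivors: candidate X, candidate B, candidate G.
Convert each candidate to consistent units, then evaluate M:
  candidate X: E = 97.42 GPa, ρ = 8618 kg/m³
  candidate B: E = 298.0 GPa, ρ = 3207 kg/m³
  candidate G: E = 191.2 GPa, ρ = 7870 kg/m³
  candidate B: M = 2.08×10⁻³
  candidate G: M = 0.732×10⁻³
  candidate X: M = 0.534×10⁻³
Candidate B has the largest M.

candidate B, M = 2.08×10⁻³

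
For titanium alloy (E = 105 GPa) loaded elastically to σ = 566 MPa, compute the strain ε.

5.39×10⁻³

ε = σ/E = 566 / 105000 = 5.39×10⁻³.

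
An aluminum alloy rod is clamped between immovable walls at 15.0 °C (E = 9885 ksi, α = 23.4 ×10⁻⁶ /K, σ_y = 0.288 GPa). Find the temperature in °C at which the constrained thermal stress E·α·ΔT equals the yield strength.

196 °C

E = 9885 ksi = 68.15 GPa.
σ_y = 0.288 GPa = 288.0 MPa.
E·α·ΔT = 288.0 MPa ⇒ ΔT = 288.0 / (68.15×10³ × 23.4×10⁻⁶) = 180.6 K.
T = 15.0 + 180.6 = 195.6 °C.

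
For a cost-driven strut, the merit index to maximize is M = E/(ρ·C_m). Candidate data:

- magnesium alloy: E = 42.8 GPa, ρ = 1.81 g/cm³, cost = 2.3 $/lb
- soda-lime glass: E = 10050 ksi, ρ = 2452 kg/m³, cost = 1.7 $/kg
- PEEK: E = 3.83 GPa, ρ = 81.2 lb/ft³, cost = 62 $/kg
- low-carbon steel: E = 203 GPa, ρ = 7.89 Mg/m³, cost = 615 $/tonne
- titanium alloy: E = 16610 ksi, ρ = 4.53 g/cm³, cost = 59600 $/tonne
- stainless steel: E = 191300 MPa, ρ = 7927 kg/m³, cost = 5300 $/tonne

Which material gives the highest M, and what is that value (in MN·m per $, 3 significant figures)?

low-carbon steel, M = 41.8 MN·m per $

In SI units:
  magnesium alloy: E = 42.80 GPa, ρ = 1810 kg/m³, cost = 5.071 $/kg
  soda-lime glass: E = 69.29 GPa, ρ = 2452 kg/m³, cost = 1.700 $/kg
  PEEK: E = 3.830 GPa, ρ = 1301 kg/m³, cost = 62.00 $/kg
  low-carbon steel: E = 203.0 GPa, ρ = 7890 kg/m³, cost = 0.6150 $/kg
  titanium alloy: E = 114.5 GPa, ρ = 4530 kg/m³, cost = 59.60 $/kg
  stainless steel: E = 191.3 GPa, ρ = 7927 kg/m³, cost = 5.300 $/kg
  low-carbon steel: M = 41.8 MN·m per $
  soda-lime glass: M = 16.6 MN·m per $
  magnesium alloy: M = 4.66 MN·m per $
  stainless steel: M = 4.55 MN·m per $
  titanium alloy: M = 0.424 MN·m per $
  PEEK: M = 0.0475 MN·m per $
Highest index: low-carbon steel.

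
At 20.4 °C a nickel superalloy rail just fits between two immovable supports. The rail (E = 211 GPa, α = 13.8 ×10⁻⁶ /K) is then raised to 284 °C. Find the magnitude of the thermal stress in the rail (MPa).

ΔT = 263.6 K. Constrained thermal stress σ = E·α·ΔT = 211.0×10³ MPa × 13.8×10⁻⁶ × 263.6 = 768 MPa (compressive).

768 MPa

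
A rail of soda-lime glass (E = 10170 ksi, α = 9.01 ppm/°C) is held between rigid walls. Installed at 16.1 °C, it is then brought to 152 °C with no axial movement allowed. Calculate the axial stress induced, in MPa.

E = 10170 ksi = 70.12 GPa.
ΔT = 135.9 K. Constrained thermal stress σ = E·α·ΔT = 70.12×10³ MPa × 9.01×10⁻⁶ × 135.9 = 85.9 MPa (compressive).

85.9 MPa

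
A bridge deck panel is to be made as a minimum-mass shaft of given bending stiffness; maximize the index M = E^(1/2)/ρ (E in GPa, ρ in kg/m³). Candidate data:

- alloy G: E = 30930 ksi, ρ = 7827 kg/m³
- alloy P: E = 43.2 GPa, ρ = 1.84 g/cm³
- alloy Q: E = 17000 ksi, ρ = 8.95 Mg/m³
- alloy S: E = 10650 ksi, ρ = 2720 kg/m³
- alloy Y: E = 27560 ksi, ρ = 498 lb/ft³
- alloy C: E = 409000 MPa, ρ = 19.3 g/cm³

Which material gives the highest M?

alloy P

Putting every candidate on a common basis:
  alloy G: E = 213.3 GPa, ρ = 7827 kg/m³
  alloy P: E = 43.20 GPa, ρ = 1840 kg/m³
  alloy Q: E = 117.2 GPa, ρ = 8950 kg/m³
  alloy S: E = 73.43 GPa, ρ = 2720 kg/m³
  alloy Y: E = 190.0 GPa, ρ = 7977 kg/m³
  alloy C: E = 409.0 GPa, ρ = 19300 kg/m³
  alloy P: M = 3.57×10⁻³
  alloy S: M = 3.15×10⁻³
  alloy G: M = 1.87×10⁻³
  alloy Y: M = 1.73×10⁻³
  alloy Q: M = 1.21×10⁻³
  alloy C: M = 1.05×10⁻³
Highest index: alloy P.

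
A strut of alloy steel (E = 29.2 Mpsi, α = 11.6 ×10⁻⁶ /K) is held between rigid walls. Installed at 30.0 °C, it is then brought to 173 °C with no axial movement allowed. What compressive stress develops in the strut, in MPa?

E = 29.2 Mpsi = 201.3 GPa.
ΔT = 143.0 K. Constrained thermal stress σ = E·α·ΔT = 201.3×10³ MPa × 11.6×10⁻⁶ × 143.0 = 334 MPa (compressive).

334 MPa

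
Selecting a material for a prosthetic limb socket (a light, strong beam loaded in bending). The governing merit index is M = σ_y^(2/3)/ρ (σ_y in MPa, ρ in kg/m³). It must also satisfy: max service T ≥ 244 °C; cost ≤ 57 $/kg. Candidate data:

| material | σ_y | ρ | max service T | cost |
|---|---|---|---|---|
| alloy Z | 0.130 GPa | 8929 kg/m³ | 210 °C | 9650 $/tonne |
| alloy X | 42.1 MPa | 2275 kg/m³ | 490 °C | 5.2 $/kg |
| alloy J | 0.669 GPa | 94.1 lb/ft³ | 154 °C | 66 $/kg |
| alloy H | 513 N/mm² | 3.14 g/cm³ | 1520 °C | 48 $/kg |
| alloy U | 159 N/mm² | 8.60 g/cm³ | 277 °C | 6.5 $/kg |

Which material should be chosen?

Screen on constraints: max service T ≥ 244 °C; cost ≤ 57 $/kg. Survivors: alloy X, alloy H, alloy U.
Putting every candidate on a common basis:
  alloy X: σ_y = 42.10 MPa, ρ = 2275 kg/m³
  alloy H: σ_y = 513.0 MPa, ρ = 3140 kg/m³
  alloy U: σ_y = 159.0 MPa, ρ = 8600 kg/m³
  alloy H: M = 20.4×10⁻³
  alloy X: M = 5.32×10⁻³
  alloy U: M = 3.41×10⁻³
Alloy H has the largest M.

alloy H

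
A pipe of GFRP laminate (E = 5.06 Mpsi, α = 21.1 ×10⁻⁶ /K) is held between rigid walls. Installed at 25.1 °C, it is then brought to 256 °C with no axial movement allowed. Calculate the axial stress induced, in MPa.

E = 5.06 Mpsi = 34.89 GPa.
ΔT = 230.9 K. Constrained thermal stress σ = E·α·ΔT = 34.89×10³ MPa × 21.1×10⁻⁶ × 230.9 = 170 MPa (compressive).

170 MPa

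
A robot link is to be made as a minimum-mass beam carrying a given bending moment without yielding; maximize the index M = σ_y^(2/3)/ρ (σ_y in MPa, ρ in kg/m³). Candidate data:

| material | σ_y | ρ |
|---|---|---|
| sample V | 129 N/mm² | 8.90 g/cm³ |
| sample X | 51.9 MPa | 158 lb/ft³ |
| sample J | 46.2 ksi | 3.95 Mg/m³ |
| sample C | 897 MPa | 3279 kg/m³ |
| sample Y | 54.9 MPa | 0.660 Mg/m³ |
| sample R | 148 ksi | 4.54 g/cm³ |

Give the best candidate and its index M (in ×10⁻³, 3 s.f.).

Putting every candidate on a common basis:
  sample V: σ_y = 129.0 MPa, ρ = 8900 kg/m³
  sample X: σ_y = 51.90 MPa, ρ = 2531 kg/m³
  sample J: σ_y = 318.5 MPa, ρ = 3950 kg/m³
  sample C: σ_y = 897.0 MPa, ρ = 3279 kg/m³
  sample Y: σ_y = 54.90 MPa, ρ = 660.0 kg/m³
  sample R: σ_y = 1020 MPa, ρ = 4540 kg/m³
  sample C: M = 28.4×10⁻³
  sample R: M = 22.3×10⁻³
  sample Y: M = 21.9×10⁻³
  sample J: M = 11.8×10⁻³
  sample X: M = 5.50×10⁻³
  sample V: M = 2.87×10⁻³
Sample C ranks first.

sample C, M = 28.4×10⁻³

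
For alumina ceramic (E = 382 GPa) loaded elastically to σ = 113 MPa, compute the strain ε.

2.96×10⁻⁴

ε = σ/E = 113 / 382000 = 2.96×10⁻⁴.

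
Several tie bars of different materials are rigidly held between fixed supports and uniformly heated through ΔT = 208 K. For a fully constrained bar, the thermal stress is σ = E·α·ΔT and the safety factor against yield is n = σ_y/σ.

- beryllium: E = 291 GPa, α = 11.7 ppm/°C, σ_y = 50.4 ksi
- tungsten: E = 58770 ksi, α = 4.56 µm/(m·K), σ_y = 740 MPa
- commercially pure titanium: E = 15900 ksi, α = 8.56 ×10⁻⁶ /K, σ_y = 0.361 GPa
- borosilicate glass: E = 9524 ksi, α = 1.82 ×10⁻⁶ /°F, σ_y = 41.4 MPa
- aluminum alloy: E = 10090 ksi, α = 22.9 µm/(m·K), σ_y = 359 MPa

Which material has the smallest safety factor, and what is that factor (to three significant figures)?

Per material, after unit conversion:
  beryllium: E = 291.0, α = 11.7, σ_y = 347.5 → σ = 708 MPa, n = 0.491
  tungsten: E = 405.2, α = 4.56, σ_y = 740.0 → σ = 384 MPa, n = 1.93
  commercially pure titanium: E = 109.6, α = 8.56, σ_y = 361.0 → σ = 195 MPa, n = 1.85
  borosilicate glass: E = 65.67, α = 3.28, σ_y = 41.40 → σ = 44.7 MPa, n = 0.925
  aluminum alloy: E = 69.57, α = 22.9, σ_y = 359.0 → σ = 331 MPa, n = 1.08
Beryllium has the lowest safety factor, n = 0.491.

beryllium, n = 0.491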